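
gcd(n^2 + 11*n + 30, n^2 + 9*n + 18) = n + 6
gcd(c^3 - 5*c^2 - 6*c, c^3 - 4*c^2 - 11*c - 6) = c^2 - 5*c - 6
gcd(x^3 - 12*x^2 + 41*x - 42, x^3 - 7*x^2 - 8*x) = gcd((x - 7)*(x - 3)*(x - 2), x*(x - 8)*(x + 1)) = 1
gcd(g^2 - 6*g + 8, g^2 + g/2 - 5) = g - 2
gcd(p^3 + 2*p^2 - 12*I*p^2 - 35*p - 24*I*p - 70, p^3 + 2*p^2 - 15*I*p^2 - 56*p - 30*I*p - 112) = p^2 + p*(2 - 7*I) - 14*I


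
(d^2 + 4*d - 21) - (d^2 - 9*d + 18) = 13*d - 39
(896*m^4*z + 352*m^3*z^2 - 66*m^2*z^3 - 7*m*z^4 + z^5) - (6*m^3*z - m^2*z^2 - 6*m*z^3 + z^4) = 896*m^4*z + 352*m^3*z^2 - 6*m^3*z - 66*m^2*z^3 + m^2*z^2 - 7*m*z^4 + 6*m*z^3 + z^5 - z^4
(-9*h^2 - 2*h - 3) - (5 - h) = -9*h^2 - h - 8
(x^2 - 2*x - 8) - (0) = x^2 - 2*x - 8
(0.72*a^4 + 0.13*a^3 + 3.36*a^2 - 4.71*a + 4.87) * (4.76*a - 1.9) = 3.4272*a^5 - 0.7492*a^4 + 15.7466*a^3 - 28.8036*a^2 + 32.1302*a - 9.253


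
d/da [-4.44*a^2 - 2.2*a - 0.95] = -8.88*a - 2.2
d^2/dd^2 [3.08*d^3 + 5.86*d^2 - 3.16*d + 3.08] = 18.48*d + 11.72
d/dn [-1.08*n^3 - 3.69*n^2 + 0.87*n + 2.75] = -3.24*n^2 - 7.38*n + 0.87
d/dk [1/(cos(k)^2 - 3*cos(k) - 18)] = (2*cos(k) - 3)*sin(k)/(sin(k)^2 + 3*cos(k) + 17)^2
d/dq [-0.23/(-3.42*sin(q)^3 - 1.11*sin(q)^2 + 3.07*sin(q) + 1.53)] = (-2.3598*sin(q)^2 - 0.5106*sin(q) + 0.7061)*cos(q)/(3.42*sin(q)^3 + 1.11*sin(q)^2 - 3.07*sin(q) - 1.53)^2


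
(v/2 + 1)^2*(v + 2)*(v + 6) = v^4/4 + 3*v^3 + 12*v^2 + 20*v + 12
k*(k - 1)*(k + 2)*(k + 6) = k^4 + 7*k^3 + 4*k^2 - 12*k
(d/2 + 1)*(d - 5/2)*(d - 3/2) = d^3/2 - d^2 - 17*d/8 + 15/4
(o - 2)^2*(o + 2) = o^3 - 2*o^2 - 4*o + 8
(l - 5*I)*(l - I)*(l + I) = l^3 - 5*I*l^2 + l - 5*I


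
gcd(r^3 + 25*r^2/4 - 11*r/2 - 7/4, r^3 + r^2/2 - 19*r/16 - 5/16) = r^2 - 3*r/4 - 1/4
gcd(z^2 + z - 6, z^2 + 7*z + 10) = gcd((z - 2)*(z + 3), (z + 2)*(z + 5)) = 1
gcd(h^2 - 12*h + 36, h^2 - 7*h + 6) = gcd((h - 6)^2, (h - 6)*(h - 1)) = h - 6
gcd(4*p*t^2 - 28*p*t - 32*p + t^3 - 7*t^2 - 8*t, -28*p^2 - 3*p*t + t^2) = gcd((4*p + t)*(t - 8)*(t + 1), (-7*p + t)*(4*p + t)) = 4*p + t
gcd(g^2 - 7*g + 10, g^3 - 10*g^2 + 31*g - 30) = g^2 - 7*g + 10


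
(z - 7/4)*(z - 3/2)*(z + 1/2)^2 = z^4 - 9*z^3/4 - 3*z^2/8 + 29*z/16 + 21/32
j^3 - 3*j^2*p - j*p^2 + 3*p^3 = (j - 3*p)*(j - p)*(j + p)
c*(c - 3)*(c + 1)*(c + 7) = c^4 + 5*c^3 - 17*c^2 - 21*c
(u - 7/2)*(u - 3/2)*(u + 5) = u^3 - 79*u/4 + 105/4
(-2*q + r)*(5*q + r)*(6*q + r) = -60*q^3 + 8*q^2*r + 9*q*r^2 + r^3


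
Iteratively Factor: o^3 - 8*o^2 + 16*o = (o - 4)*(o^2 - 4*o) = o*(o - 4)*(o - 4)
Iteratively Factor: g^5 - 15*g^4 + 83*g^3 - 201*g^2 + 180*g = (g - 3)*(g^4 - 12*g^3 + 47*g^2 - 60*g) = g*(g - 3)*(g^3 - 12*g^2 + 47*g - 60) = g*(g - 4)*(g - 3)*(g^2 - 8*g + 15) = g*(g - 5)*(g - 4)*(g - 3)*(g - 3)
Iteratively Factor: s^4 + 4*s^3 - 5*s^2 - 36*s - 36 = (s + 3)*(s^3 + s^2 - 8*s - 12) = (s + 2)*(s + 3)*(s^2 - s - 6) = (s - 3)*(s + 2)*(s + 3)*(s + 2)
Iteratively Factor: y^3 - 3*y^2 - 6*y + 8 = (y - 1)*(y^2 - 2*y - 8) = (y - 1)*(y + 2)*(y - 4)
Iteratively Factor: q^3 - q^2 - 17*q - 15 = (q + 3)*(q^2 - 4*q - 5) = (q - 5)*(q + 3)*(q + 1)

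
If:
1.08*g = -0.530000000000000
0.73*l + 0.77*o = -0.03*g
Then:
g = -0.49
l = 0.0201674277016743 - 1.05479452054795*o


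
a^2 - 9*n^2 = (a - 3*n)*(a + 3*n)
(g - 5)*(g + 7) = g^2 + 2*g - 35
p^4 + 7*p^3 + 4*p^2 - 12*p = p*(p - 1)*(p + 2)*(p + 6)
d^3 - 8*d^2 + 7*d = d*(d - 7)*(d - 1)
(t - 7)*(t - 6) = t^2 - 13*t + 42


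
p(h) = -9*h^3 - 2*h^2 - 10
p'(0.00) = 0.00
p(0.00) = -10.00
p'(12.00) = -3936.00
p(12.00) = -15850.00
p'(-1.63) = -65.22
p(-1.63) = 23.66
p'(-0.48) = -4.30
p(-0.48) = -9.47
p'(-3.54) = -324.19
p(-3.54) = 364.19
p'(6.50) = -1166.75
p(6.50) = -2566.12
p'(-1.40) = -47.32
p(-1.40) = 10.78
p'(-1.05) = -25.57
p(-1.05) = -1.79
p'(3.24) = -296.40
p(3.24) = -337.11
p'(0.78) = -19.55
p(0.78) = -15.49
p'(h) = -27*h^2 - 4*h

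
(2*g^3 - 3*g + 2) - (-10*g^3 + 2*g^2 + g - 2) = 12*g^3 - 2*g^2 - 4*g + 4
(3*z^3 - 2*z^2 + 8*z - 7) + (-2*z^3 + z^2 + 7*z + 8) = z^3 - z^2 + 15*z + 1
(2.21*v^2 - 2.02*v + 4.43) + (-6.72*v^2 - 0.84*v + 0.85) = -4.51*v^2 - 2.86*v + 5.28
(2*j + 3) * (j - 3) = 2*j^2 - 3*j - 9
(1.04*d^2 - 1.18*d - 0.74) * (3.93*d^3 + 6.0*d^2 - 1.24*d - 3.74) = 4.0872*d^5 + 1.6026*d^4 - 11.2778*d^3 - 6.8664*d^2 + 5.3308*d + 2.7676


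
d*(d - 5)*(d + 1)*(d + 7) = d^4 + 3*d^3 - 33*d^2 - 35*d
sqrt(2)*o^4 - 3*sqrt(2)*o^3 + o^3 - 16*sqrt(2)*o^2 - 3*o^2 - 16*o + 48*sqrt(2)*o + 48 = (o - 4)*(o - 3)*(o + 4)*(sqrt(2)*o + 1)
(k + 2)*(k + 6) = k^2 + 8*k + 12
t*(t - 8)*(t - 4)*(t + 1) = t^4 - 11*t^3 + 20*t^2 + 32*t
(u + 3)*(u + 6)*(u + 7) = u^3 + 16*u^2 + 81*u + 126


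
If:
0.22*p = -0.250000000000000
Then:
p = -1.14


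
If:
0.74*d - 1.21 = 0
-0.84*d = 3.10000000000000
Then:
No Solution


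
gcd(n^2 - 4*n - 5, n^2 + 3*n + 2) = n + 1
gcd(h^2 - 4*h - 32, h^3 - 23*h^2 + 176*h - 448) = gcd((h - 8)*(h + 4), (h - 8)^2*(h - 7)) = h - 8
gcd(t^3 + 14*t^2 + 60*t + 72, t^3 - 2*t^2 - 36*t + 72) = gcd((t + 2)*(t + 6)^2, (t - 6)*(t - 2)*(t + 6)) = t + 6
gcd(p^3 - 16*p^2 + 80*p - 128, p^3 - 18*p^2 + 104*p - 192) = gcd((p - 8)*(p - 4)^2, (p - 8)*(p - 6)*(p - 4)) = p^2 - 12*p + 32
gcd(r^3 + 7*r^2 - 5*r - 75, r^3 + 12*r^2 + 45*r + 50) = r^2 + 10*r + 25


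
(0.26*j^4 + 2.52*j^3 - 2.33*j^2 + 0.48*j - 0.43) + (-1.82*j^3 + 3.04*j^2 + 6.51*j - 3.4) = 0.26*j^4 + 0.7*j^3 + 0.71*j^2 + 6.99*j - 3.83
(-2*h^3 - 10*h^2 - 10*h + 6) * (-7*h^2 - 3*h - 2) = 14*h^5 + 76*h^4 + 104*h^3 + 8*h^2 + 2*h - 12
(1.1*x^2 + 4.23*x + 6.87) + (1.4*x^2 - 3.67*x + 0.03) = 2.5*x^2 + 0.56*x + 6.9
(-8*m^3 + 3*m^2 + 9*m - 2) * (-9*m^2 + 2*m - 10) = 72*m^5 - 43*m^4 + 5*m^3 + 6*m^2 - 94*m + 20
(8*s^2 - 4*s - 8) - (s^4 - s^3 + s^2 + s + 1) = -s^4 + s^3 + 7*s^2 - 5*s - 9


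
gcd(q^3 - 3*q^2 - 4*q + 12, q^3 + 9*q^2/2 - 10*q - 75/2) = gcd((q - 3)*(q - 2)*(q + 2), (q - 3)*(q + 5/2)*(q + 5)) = q - 3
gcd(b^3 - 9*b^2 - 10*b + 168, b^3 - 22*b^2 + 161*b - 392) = b - 7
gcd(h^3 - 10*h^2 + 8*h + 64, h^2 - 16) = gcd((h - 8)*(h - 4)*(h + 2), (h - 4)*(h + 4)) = h - 4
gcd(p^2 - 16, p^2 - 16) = p^2 - 16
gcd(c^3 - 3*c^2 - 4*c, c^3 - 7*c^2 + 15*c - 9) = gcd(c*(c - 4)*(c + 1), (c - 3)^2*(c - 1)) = 1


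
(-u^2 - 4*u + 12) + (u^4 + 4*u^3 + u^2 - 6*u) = u^4 + 4*u^3 - 10*u + 12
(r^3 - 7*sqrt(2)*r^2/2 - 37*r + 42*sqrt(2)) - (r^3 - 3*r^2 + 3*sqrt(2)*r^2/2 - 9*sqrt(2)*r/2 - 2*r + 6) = -5*sqrt(2)*r^2 + 3*r^2 - 35*r + 9*sqrt(2)*r/2 - 6 + 42*sqrt(2)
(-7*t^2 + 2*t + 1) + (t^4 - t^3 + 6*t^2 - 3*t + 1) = t^4 - t^3 - t^2 - t + 2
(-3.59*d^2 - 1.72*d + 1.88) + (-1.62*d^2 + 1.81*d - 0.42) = -5.21*d^2 + 0.0900000000000001*d + 1.46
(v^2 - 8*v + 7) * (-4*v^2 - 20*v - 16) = -4*v^4 + 12*v^3 + 116*v^2 - 12*v - 112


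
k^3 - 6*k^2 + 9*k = k*(k - 3)^2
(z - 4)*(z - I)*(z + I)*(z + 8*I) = z^4 - 4*z^3 + 8*I*z^3 + z^2 - 32*I*z^2 - 4*z + 8*I*z - 32*I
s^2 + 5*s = s*(s + 5)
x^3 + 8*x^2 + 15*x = x*(x + 3)*(x + 5)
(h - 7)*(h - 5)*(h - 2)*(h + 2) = h^4 - 12*h^3 + 31*h^2 + 48*h - 140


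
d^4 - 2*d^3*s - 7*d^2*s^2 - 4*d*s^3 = d*(d - 4*s)*(d + s)^2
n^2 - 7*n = n*(n - 7)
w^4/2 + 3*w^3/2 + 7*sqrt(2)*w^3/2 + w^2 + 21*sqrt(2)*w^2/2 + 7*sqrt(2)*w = w*(w/2 + 1)*(w + 1)*(w + 7*sqrt(2))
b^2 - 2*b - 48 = (b - 8)*(b + 6)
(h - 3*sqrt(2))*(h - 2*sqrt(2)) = h^2 - 5*sqrt(2)*h + 12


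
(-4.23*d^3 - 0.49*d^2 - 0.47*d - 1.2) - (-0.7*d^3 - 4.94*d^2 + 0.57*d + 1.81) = -3.53*d^3 + 4.45*d^2 - 1.04*d - 3.01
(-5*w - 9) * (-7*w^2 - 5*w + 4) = 35*w^3 + 88*w^2 + 25*w - 36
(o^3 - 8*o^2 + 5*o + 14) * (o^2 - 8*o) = o^5 - 16*o^4 + 69*o^3 - 26*o^2 - 112*o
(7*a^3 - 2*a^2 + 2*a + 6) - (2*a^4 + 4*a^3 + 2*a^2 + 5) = -2*a^4 + 3*a^3 - 4*a^2 + 2*a + 1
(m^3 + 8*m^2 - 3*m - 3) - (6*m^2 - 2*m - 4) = m^3 + 2*m^2 - m + 1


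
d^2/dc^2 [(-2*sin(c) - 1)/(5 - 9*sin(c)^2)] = 2*(-81*sin(c)^5 - 162*sin(c)^4 - 108*sin(c)^3 + 153*sin(c)^2 + 245*sin(c) + 45)/(9*sin(c)^2 - 5)^3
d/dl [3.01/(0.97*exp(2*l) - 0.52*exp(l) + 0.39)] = (1.5652 - 5.8394*exp(l))*exp(l)/(0.97*exp(2*l) - 0.52*exp(l) + 0.39)^2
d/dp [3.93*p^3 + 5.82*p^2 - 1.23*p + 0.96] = 11.79*p^2 + 11.64*p - 1.23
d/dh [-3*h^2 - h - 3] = -6*h - 1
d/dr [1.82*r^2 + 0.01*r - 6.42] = 3.64*r + 0.01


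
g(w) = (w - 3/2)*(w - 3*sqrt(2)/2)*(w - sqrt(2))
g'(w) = (w - 3/2)*(w - 3*sqrt(2)/2) + (w - 3/2)*(w - sqrt(2)) + (w - 3*sqrt(2)/2)*(w - sqrt(2))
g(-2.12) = -54.26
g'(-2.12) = 43.14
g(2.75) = 1.05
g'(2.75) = 3.30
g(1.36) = -0.00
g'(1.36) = 0.16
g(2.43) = 0.29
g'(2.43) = 1.55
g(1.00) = -0.23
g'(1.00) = 1.23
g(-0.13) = -5.67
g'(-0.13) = 9.66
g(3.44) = 5.18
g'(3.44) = 9.16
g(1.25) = -0.04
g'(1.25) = 0.40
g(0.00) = -4.50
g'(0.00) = 8.30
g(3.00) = 2.09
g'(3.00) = 5.09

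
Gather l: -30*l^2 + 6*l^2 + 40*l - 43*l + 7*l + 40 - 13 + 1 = -24*l^2 + 4*l + 28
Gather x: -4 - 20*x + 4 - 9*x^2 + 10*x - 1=-9*x^2 - 10*x - 1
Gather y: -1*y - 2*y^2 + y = -2*y^2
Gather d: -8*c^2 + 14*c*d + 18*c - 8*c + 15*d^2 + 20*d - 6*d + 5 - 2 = -8*c^2 + 10*c + 15*d^2 + d*(14*c + 14) + 3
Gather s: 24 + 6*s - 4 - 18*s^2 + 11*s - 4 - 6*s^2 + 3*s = -24*s^2 + 20*s + 16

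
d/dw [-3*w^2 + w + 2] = 1 - 6*w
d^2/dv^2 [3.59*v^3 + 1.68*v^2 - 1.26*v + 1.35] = 21.54*v + 3.36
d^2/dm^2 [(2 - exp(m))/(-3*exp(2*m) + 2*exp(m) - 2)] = (9*exp(4*m) - 66*exp(3*m) + 44*exp(m) - 4)*exp(m)/(27*exp(6*m) - 54*exp(5*m) + 90*exp(4*m) - 80*exp(3*m) + 60*exp(2*m) - 24*exp(m) + 8)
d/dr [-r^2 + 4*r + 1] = 4 - 2*r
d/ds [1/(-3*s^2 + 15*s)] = (2*s - 5)/(3*s^2*(s - 5)^2)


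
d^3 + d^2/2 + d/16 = d*(d + 1/4)^2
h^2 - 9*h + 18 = (h - 6)*(h - 3)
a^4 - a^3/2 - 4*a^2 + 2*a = a*(a - 2)*(a - 1/2)*(a + 2)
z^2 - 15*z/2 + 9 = (z - 6)*(z - 3/2)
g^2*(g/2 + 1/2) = g^3/2 + g^2/2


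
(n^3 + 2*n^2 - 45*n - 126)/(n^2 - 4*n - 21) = n + 6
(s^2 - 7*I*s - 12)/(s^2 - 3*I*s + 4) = (s - 3*I)/(s + I)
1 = 1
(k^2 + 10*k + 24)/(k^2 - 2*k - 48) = (k + 4)/(k - 8)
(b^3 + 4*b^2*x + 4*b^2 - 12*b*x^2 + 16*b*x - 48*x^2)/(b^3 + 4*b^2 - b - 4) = (b^2 + 4*b*x - 12*x^2)/(b^2 - 1)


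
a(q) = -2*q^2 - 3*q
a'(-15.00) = 57.00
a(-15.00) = -405.00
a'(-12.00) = 45.00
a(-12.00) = -252.00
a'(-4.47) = 14.88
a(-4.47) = -26.55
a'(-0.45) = -1.20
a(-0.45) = 0.94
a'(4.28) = -20.12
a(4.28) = -49.48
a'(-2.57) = 7.28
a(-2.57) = -5.50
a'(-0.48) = -1.08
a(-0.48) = 0.98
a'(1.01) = -7.04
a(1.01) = -5.07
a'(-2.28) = 6.12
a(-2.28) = -3.56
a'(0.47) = -4.88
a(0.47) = -1.85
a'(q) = -4*q - 3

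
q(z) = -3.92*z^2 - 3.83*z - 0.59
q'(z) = -7.84*z - 3.83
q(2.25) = -29.05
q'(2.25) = -21.47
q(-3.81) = -42.90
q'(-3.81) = 26.04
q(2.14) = -26.74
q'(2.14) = -20.61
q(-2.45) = -14.74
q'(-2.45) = 15.38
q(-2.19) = -11.00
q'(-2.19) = 13.34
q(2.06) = -25.11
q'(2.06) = -19.98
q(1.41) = -13.78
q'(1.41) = -14.88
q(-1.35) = -2.56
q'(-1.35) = 6.75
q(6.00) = -164.69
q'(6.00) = -50.87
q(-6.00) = -118.73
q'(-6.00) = 43.21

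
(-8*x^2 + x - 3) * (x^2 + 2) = -8*x^4 + x^3 - 19*x^2 + 2*x - 6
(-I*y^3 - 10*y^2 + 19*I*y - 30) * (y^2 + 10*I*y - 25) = -I*y^5 - 56*I*y^3 + 30*y^2 - 775*I*y + 750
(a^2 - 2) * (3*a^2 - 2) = 3*a^4 - 8*a^2 + 4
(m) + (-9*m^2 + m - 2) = -9*m^2 + 2*m - 2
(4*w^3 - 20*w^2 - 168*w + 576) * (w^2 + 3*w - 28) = 4*w^5 - 8*w^4 - 340*w^3 + 632*w^2 + 6432*w - 16128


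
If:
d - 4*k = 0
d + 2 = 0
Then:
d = -2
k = -1/2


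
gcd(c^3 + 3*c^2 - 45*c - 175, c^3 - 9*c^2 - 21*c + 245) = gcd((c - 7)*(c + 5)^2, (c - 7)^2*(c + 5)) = c^2 - 2*c - 35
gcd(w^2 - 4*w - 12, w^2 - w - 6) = w + 2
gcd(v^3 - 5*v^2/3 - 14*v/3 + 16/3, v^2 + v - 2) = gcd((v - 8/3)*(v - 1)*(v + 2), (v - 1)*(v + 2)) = v^2 + v - 2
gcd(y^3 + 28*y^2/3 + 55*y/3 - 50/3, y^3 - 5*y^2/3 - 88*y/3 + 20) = y^2 + 13*y/3 - 10/3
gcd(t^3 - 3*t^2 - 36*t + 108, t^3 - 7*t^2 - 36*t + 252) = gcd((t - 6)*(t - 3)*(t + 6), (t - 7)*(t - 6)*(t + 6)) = t^2 - 36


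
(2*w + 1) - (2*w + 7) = -6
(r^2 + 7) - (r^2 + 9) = -2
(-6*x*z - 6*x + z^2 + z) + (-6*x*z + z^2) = -12*x*z - 6*x + 2*z^2 + z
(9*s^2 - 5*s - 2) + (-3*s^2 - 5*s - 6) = 6*s^2 - 10*s - 8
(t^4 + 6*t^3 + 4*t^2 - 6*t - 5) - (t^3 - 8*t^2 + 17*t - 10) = t^4 + 5*t^3 + 12*t^2 - 23*t + 5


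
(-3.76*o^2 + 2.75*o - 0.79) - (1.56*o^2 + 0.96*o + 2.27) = -5.32*o^2 + 1.79*o - 3.06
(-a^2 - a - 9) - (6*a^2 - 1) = -7*a^2 - a - 8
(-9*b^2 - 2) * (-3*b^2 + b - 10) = 27*b^4 - 9*b^3 + 96*b^2 - 2*b + 20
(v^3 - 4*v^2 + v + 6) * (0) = 0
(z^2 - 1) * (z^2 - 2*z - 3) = z^4 - 2*z^3 - 4*z^2 + 2*z + 3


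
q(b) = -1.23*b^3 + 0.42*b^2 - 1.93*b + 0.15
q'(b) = -3.69*b^2 + 0.84*b - 1.93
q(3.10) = -38.44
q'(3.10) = -34.79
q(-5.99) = 291.13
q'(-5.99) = -139.36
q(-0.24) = 0.65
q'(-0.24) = -2.34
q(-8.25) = 735.32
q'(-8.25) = -260.01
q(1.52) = -6.13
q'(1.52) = -9.18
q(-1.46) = 7.69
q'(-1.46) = -11.02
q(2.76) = -27.84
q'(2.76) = -27.72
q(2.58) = -23.16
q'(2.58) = -24.32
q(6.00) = -261.99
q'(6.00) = -129.73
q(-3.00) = 42.93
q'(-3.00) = -37.66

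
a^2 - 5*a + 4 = (a - 4)*(a - 1)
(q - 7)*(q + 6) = q^2 - q - 42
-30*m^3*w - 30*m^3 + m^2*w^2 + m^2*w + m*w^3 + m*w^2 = (-5*m + w)*(6*m + w)*(m*w + m)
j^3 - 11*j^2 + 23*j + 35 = (j - 7)*(j - 5)*(j + 1)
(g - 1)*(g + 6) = g^2 + 5*g - 6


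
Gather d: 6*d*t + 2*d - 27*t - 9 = d*(6*t + 2) - 27*t - 9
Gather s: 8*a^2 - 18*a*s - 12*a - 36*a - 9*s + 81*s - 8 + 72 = 8*a^2 - 48*a + s*(72 - 18*a) + 64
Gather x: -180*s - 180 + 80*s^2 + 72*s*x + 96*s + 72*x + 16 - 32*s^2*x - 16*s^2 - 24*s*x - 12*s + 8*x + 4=64*s^2 - 96*s + x*(-32*s^2 + 48*s + 80) - 160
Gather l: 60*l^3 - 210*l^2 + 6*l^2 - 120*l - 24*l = 60*l^3 - 204*l^2 - 144*l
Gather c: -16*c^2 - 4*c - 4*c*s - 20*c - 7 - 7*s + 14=-16*c^2 + c*(-4*s - 24) - 7*s + 7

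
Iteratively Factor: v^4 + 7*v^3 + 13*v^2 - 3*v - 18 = (v + 2)*(v^3 + 5*v^2 + 3*v - 9) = (v + 2)*(v + 3)*(v^2 + 2*v - 3) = (v - 1)*(v + 2)*(v + 3)*(v + 3)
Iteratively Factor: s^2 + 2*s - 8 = (s - 2)*(s + 4)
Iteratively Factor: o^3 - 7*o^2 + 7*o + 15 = (o - 5)*(o^2 - 2*o - 3) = (o - 5)*(o + 1)*(o - 3)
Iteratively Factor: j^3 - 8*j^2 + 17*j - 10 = (j - 5)*(j^2 - 3*j + 2) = (j - 5)*(j - 2)*(j - 1)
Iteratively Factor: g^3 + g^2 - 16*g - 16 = (g - 4)*(g^2 + 5*g + 4) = (g - 4)*(g + 1)*(g + 4)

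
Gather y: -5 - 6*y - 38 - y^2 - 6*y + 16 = -y^2 - 12*y - 27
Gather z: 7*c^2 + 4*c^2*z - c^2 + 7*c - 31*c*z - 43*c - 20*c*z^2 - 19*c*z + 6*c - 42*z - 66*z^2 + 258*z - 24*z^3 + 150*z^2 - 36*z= 6*c^2 - 30*c - 24*z^3 + z^2*(84 - 20*c) + z*(4*c^2 - 50*c + 180)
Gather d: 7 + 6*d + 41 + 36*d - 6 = 42*d + 42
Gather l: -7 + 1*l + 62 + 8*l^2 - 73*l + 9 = 8*l^2 - 72*l + 64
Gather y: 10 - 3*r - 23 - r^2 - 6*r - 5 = -r^2 - 9*r - 18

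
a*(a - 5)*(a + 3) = a^3 - 2*a^2 - 15*a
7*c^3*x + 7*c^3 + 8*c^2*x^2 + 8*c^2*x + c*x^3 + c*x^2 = (c + x)*(7*c + x)*(c*x + c)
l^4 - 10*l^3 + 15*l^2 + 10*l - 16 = (l - 8)*(l - 2)*(l - 1)*(l + 1)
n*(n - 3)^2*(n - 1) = n^4 - 7*n^3 + 15*n^2 - 9*n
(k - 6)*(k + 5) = k^2 - k - 30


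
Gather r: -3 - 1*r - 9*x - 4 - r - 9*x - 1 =-2*r - 18*x - 8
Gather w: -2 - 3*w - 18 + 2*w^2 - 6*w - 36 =2*w^2 - 9*w - 56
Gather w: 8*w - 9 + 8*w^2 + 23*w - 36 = 8*w^2 + 31*w - 45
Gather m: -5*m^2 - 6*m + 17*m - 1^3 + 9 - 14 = -5*m^2 + 11*m - 6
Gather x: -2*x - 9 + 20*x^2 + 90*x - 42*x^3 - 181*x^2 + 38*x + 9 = -42*x^3 - 161*x^2 + 126*x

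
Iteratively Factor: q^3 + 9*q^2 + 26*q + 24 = (q + 4)*(q^2 + 5*q + 6) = (q + 3)*(q + 4)*(q + 2)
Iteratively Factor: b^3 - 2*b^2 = (b)*(b^2 - 2*b) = b^2*(b - 2)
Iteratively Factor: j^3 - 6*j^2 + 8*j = (j)*(j^2 - 6*j + 8) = j*(j - 2)*(j - 4)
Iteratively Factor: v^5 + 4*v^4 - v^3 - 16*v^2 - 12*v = (v + 3)*(v^4 + v^3 - 4*v^2 - 4*v) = v*(v + 3)*(v^3 + v^2 - 4*v - 4) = v*(v + 1)*(v + 3)*(v^2 - 4) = v*(v + 1)*(v + 2)*(v + 3)*(v - 2)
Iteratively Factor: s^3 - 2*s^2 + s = (s - 1)*(s^2 - s) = s*(s - 1)*(s - 1)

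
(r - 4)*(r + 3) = r^2 - r - 12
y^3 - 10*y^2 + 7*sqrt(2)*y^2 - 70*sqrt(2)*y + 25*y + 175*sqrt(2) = (y - 5)^2*(y + 7*sqrt(2))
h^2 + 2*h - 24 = (h - 4)*(h + 6)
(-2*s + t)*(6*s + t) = -12*s^2 + 4*s*t + t^2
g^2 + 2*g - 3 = (g - 1)*(g + 3)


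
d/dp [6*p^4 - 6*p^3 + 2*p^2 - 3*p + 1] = 24*p^3 - 18*p^2 + 4*p - 3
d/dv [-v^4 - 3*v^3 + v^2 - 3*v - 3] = -4*v^3 - 9*v^2 + 2*v - 3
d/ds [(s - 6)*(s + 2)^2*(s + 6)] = 4*s^3 + 12*s^2 - 64*s - 144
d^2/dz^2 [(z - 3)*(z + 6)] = 2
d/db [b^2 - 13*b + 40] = 2*b - 13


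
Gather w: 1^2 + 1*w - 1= w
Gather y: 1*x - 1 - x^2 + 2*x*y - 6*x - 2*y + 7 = -x^2 - 5*x + y*(2*x - 2) + 6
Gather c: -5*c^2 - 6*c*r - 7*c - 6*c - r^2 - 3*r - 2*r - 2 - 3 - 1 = -5*c^2 + c*(-6*r - 13) - r^2 - 5*r - 6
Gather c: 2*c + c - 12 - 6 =3*c - 18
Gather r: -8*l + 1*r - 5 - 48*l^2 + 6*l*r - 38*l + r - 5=-48*l^2 - 46*l + r*(6*l + 2) - 10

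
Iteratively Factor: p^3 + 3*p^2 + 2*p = (p)*(p^2 + 3*p + 2) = p*(p + 2)*(p + 1)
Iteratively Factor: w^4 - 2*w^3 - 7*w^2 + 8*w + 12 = (w - 3)*(w^3 + w^2 - 4*w - 4) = (w - 3)*(w + 1)*(w^2 - 4) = (w - 3)*(w - 2)*(w + 1)*(w + 2)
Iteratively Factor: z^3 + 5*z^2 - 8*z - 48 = (z + 4)*(z^2 + z - 12) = (z + 4)^2*(z - 3)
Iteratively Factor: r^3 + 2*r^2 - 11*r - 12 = (r + 1)*(r^2 + r - 12) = (r - 3)*(r + 1)*(r + 4)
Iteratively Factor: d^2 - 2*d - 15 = (d - 5)*(d + 3)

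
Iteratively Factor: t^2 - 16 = (t + 4)*(t - 4)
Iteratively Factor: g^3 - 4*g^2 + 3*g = (g)*(g^2 - 4*g + 3) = g*(g - 1)*(g - 3)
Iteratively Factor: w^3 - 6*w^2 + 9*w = (w - 3)*(w^2 - 3*w) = w*(w - 3)*(w - 3)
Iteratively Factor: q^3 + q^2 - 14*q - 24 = (q + 2)*(q^2 - q - 12) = (q - 4)*(q + 2)*(q + 3)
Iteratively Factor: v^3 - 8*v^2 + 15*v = (v - 5)*(v^2 - 3*v) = (v - 5)*(v - 3)*(v)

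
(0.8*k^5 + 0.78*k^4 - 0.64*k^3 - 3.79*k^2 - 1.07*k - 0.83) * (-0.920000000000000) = -0.736*k^5 - 0.7176*k^4 + 0.5888*k^3 + 3.4868*k^2 + 0.9844*k + 0.7636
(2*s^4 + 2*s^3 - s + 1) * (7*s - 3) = 14*s^5 + 8*s^4 - 6*s^3 - 7*s^2 + 10*s - 3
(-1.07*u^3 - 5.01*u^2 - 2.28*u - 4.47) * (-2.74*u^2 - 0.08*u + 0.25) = 2.9318*u^5 + 13.813*u^4 + 6.3805*u^3 + 11.1777*u^2 - 0.2124*u - 1.1175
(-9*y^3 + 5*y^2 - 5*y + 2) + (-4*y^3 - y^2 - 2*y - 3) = -13*y^3 + 4*y^2 - 7*y - 1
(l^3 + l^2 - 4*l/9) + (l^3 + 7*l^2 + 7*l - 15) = 2*l^3 + 8*l^2 + 59*l/9 - 15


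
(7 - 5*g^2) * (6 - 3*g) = 15*g^3 - 30*g^2 - 21*g + 42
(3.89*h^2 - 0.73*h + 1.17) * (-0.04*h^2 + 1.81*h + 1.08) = -0.1556*h^4 + 7.0701*h^3 + 2.8331*h^2 + 1.3293*h + 1.2636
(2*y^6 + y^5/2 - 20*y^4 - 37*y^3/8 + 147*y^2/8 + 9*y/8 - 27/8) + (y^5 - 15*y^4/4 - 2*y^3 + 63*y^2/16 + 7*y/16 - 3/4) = 2*y^6 + 3*y^5/2 - 95*y^4/4 - 53*y^3/8 + 357*y^2/16 + 25*y/16 - 33/8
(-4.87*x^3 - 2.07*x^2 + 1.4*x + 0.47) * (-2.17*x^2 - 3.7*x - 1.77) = 10.5679*x^5 + 22.5109*x^4 + 13.2409*x^3 - 2.536*x^2 - 4.217*x - 0.8319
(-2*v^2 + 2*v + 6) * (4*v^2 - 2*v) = -8*v^4 + 12*v^3 + 20*v^2 - 12*v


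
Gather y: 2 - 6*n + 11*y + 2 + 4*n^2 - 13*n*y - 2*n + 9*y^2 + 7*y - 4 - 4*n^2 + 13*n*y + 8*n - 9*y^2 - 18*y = 0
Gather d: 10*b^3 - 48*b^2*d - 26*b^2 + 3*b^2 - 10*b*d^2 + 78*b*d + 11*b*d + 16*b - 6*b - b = 10*b^3 - 23*b^2 - 10*b*d^2 + 9*b + d*(-48*b^2 + 89*b)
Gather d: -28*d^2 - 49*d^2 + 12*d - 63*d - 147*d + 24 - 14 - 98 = -77*d^2 - 198*d - 88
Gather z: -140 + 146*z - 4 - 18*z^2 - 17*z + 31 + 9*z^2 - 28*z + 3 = -9*z^2 + 101*z - 110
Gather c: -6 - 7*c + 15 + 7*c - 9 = 0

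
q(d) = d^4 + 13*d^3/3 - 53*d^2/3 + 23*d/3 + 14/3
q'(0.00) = 7.67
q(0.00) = 4.67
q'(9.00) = 3658.67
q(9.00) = 8362.67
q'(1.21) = -8.97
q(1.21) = -2.10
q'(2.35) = 48.34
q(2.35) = 11.85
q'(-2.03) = 99.50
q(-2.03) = -102.97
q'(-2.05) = 100.27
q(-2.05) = -104.97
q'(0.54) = -6.99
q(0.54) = 4.42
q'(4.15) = 370.82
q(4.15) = 338.55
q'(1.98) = 19.72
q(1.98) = -0.41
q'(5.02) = 663.92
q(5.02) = 781.20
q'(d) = 4*d^3 + 13*d^2 - 106*d/3 + 23/3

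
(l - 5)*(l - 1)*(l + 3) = l^3 - 3*l^2 - 13*l + 15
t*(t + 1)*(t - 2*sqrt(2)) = t^3 - 2*sqrt(2)*t^2 + t^2 - 2*sqrt(2)*t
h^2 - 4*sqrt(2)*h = h*(h - 4*sqrt(2))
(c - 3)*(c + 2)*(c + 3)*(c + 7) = c^4 + 9*c^3 + 5*c^2 - 81*c - 126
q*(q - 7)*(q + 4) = q^3 - 3*q^2 - 28*q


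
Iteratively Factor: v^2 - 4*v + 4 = (v - 2)*(v - 2)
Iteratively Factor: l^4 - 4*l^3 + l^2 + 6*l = (l)*(l^3 - 4*l^2 + l + 6) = l*(l - 3)*(l^2 - l - 2) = l*(l - 3)*(l - 2)*(l + 1)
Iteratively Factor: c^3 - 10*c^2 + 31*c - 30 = (c - 2)*(c^2 - 8*c + 15) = (c - 5)*(c - 2)*(c - 3)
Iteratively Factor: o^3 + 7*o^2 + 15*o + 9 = (o + 3)*(o^2 + 4*o + 3) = (o + 3)^2*(o + 1)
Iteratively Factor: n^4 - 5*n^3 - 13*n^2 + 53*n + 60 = (n + 3)*(n^3 - 8*n^2 + 11*n + 20) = (n - 5)*(n + 3)*(n^2 - 3*n - 4) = (n - 5)*(n + 1)*(n + 3)*(n - 4)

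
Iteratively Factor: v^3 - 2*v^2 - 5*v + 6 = (v - 1)*(v^2 - v - 6) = (v - 3)*(v - 1)*(v + 2)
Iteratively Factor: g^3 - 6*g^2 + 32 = (g + 2)*(g^2 - 8*g + 16) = (g - 4)*(g + 2)*(g - 4)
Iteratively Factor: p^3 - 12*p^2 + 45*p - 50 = (p - 2)*(p^2 - 10*p + 25) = (p - 5)*(p - 2)*(p - 5)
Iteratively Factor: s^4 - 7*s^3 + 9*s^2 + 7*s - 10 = (s + 1)*(s^3 - 8*s^2 + 17*s - 10) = (s - 5)*(s + 1)*(s^2 - 3*s + 2) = (s - 5)*(s - 1)*(s + 1)*(s - 2)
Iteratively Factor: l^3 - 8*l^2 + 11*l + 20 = (l - 4)*(l^2 - 4*l - 5) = (l - 5)*(l - 4)*(l + 1)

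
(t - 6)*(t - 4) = t^2 - 10*t + 24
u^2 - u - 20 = (u - 5)*(u + 4)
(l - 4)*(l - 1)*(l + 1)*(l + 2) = l^4 - 2*l^3 - 9*l^2 + 2*l + 8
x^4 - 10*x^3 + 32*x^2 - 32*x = x*(x - 4)^2*(x - 2)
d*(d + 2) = d^2 + 2*d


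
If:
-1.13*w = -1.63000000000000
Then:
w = 1.44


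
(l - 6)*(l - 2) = l^2 - 8*l + 12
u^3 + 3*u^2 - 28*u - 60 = (u - 5)*(u + 2)*(u + 6)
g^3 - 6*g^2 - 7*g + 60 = (g - 5)*(g - 4)*(g + 3)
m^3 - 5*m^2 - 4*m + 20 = (m - 5)*(m - 2)*(m + 2)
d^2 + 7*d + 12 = (d + 3)*(d + 4)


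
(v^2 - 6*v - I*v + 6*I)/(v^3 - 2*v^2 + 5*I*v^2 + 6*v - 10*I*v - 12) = (v - 6)/(v^2 + v*(-2 + 6*I) - 12*I)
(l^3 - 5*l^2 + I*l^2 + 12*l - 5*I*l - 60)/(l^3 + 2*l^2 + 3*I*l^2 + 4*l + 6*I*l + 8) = (l^2 - l*(5 + 3*I) + 15*I)/(l^2 + l*(2 - I) - 2*I)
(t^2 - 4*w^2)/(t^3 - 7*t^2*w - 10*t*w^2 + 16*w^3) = (t - 2*w)/(t^2 - 9*t*w + 8*w^2)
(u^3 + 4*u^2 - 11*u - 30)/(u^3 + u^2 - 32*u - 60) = (u - 3)/(u - 6)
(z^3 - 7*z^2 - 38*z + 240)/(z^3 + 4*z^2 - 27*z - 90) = (z - 8)/(z + 3)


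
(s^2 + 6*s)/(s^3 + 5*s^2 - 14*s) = (s + 6)/(s^2 + 5*s - 14)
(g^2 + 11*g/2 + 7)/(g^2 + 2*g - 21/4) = 2*(g + 2)/(2*g - 3)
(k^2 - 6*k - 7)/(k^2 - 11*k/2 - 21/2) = 2*(k + 1)/(2*k + 3)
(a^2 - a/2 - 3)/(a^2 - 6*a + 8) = (a + 3/2)/(a - 4)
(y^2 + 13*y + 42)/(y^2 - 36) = (y + 7)/(y - 6)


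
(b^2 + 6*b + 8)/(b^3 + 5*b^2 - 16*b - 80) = (b + 2)/(b^2 + b - 20)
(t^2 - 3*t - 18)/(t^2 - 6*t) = (t + 3)/t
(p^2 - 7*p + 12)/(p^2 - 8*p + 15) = (p - 4)/(p - 5)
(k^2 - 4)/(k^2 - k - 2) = (k + 2)/(k + 1)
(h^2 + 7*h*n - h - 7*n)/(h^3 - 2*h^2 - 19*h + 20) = (h + 7*n)/(h^2 - h - 20)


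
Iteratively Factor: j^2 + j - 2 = (j + 2)*(j - 1)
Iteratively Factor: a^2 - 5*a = (a)*(a - 5)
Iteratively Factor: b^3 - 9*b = (b + 3)*(b^2 - 3*b) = (b - 3)*(b + 3)*(b)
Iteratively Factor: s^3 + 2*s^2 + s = (s)*(s^2 + 2*s + 1) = s*(s + 1)*(s + 1)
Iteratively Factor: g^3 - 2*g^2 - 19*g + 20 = (g + 4)*(g^2 - 6*g + 5) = (g - 1)*(g + 4)*(g - 5)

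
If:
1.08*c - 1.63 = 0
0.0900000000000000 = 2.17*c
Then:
No Solution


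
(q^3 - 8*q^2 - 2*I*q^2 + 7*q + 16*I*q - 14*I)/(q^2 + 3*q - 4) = (q^2 - q*(7 + 2*I) + 14*I)/(q + 4)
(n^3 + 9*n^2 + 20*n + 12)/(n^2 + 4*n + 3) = (n^2 + 8*n + 12)/(n + 3)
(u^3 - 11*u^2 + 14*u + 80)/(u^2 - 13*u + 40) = u + 2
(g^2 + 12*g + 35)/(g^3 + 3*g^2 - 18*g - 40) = (g + 7)/(g^2 - 2*g - 8)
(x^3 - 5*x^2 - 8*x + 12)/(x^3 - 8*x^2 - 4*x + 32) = (x^2 - 7*x + 6)/(x^2 - 10*x + 16)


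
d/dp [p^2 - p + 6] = 2*p - 1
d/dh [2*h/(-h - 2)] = -4/(h + 2)^2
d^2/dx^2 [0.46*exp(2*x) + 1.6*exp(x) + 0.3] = (1.84*exp(x) + 1.6)*exp(x)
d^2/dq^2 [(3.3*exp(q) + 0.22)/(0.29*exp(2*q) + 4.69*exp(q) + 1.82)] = (0.27753*exp(4*q) - 4.414322*exp(3*q) - 9.552774*exp(2*q) - 23.793462*exp(q) + 9.053044)*exp(q)/(0.024389*exp(6*q) + 1.183287*exp(5*q) + 19.595793*exp(4*q) + 118.014001*exp(3*q) + 122.980494*exp(2*q) + 46.605468*exp(q) + 6.028568)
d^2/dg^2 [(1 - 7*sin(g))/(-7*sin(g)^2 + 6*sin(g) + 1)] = (-343*sin(g)^4 - 441*sin(g)^3 - 175*sin(g)^2 - 363*sin(g) + 170)/((sin(g) - 1)^2*(7*sin(g) + 1)^3)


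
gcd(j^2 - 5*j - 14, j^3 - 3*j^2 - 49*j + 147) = j - 7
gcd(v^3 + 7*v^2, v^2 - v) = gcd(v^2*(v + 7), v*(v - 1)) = v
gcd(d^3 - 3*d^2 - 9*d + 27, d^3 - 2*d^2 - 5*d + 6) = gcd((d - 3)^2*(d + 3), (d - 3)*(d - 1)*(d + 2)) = d - 3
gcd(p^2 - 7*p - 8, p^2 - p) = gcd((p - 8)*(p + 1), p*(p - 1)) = 1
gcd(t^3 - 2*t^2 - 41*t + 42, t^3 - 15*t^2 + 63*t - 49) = t^2 - 8*t + 7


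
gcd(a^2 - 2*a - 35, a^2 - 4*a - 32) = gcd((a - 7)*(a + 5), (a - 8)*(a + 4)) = 1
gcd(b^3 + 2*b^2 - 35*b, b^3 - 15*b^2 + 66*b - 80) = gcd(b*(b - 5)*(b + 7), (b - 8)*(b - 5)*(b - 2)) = b - 5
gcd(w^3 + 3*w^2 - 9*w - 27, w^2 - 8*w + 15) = w - 3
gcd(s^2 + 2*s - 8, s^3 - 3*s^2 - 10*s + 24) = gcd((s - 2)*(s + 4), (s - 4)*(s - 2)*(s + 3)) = s - 2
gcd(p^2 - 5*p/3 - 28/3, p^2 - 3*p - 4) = p - 4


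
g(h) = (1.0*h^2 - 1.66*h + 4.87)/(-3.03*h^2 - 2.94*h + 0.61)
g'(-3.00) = -0.47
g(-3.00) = -1.06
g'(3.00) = 0.03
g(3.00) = -0.25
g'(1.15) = 0.83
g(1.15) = -0.63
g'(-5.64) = -0.07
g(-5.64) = -0.58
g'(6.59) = -0.01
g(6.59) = -0.25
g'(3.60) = 0.01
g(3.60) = -0.24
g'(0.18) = 61562.67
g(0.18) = -265.00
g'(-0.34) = 1.22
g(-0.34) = 4.41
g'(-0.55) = -3.50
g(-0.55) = 4.64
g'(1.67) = 0.26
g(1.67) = -0.38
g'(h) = (2.0*h - 1.66)/(-3.03*h^2 - 2.94*h + 0.61) + (6.06*h + 2.94)*(1.0*h^2 - 1.66*h + 4.87)/(-3.03*h^2 - 2.94*h + 0.61)^2 = (-7.9698*h^2 + 30.7322*h + 13.3052)/(9.1809*h^4 + 17.8164*h^3 + 4.947*h^2 - 3.5868*h + 0.3721)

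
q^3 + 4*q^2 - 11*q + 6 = (q - 1)^2*(q + 6)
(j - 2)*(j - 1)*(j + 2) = j^3 - j^2 - 4*j + 4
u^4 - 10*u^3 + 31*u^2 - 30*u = u*(u - 5)*(u - 3)*(u - 2)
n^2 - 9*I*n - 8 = (n - 8*I)*(n - I)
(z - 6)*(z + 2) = z^2 - 4*z - 12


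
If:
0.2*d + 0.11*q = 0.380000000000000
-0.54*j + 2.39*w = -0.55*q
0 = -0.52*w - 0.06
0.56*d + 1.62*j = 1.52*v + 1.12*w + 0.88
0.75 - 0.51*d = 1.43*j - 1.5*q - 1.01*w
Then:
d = 2.57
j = -1.75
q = -1.22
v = -1.41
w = -0.12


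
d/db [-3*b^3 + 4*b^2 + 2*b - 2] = -9*b^2 + 8*b + 2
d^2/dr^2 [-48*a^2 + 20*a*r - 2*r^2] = -4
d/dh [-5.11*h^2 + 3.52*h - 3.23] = 3.52 - 10.22*h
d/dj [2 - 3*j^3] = -9*j^2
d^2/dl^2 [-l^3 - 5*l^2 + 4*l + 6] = -6*l - 10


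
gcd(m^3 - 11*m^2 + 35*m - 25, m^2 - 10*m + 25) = m^2 - 10*m + 25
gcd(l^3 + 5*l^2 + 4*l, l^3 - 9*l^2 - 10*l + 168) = l + 4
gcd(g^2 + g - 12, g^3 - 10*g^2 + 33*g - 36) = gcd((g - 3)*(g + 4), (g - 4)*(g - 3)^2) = g - 3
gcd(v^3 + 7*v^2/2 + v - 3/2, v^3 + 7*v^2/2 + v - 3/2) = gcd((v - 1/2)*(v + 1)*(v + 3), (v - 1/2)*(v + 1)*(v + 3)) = v^3 + 7*v^2/2 + v - 3/2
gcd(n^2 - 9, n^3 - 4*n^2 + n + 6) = n - 3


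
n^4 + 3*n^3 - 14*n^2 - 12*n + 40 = (n - 2)^2*(n + 2)*(n + 5)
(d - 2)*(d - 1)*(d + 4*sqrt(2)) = d^3 - 3*d^2 + 4*sqrt(2)*d^2 - 12*sqrt(2)*d + 2*d + 8*sqrt(2)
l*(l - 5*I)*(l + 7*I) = l^3 + 2*I*l^2 + 35*l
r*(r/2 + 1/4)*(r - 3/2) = r^3/2 - r^2/2 - 3*r/8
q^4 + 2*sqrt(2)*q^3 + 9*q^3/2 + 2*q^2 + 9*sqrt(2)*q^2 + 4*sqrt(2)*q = q*(q + 1/2)*(q + 4)*(q + 2*sqrt(2))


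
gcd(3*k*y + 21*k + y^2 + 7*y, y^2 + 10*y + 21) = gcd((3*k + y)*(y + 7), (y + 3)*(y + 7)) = y + 7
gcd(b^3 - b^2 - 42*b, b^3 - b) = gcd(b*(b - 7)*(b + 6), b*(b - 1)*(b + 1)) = b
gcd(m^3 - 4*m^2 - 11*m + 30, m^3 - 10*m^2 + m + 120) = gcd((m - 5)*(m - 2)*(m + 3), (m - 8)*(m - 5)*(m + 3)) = m^2 - 2*m - 15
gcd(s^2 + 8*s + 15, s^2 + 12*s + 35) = s + 5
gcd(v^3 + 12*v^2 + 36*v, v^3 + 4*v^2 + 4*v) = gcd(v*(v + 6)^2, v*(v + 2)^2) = v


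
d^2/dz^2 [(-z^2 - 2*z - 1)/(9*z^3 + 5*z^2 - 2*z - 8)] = 2*(-81*z^6 - 486*z^5 - 810*z^4 - 960*z^3 - 1005*z^2 - 426*z - 76)/(729*z^9 + 1215*z^8 + 189*z^7 - 2359*z^6 - 2202*z^5 + 324*z^4 + 2200*z^3 + 864*z^2 - 384*z - 512)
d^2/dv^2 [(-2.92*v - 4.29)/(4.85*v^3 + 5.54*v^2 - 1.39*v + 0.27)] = (-412.1142*v^5 - 1681.68318*v^4 - 2062.897464*v^3 - 570.590694*v^2 + 258.12639*v - 5.935206)/(114.084125*v^9 + 390.94395*v^8 + 348.473955*v^7 - 35.002771*v^6 - 56.344137*v^5 + 46.050468*v^4 - 14.099896*v^3 + 2.776599*v^2 - 0.303993*v + 0.019683)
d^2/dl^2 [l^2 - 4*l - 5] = 2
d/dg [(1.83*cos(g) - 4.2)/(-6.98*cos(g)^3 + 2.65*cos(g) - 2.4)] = (-25.5468*cos(g)^3 + 87.948*cos(g)^2 - 6.738)*sin(g)/(6.98*cos(g)^3 - 2.65*cos(g) + 2.4)^2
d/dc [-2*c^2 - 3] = -4*c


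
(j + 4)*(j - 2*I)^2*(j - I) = j^4 + 4*j^3 - 5*I*j^3 - 8*j^2 - 20*I*j^2 - 32*j + 4*I*j + 16*I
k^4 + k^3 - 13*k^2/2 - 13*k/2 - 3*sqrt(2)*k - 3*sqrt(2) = (k + 1)*(k - 2*sqrt(2))*(k + sqrt(2)/2)*(k + 3*sqrt(2)/2)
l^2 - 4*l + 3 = (l - 3)*(l - 1)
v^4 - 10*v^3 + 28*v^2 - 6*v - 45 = (v - 5)*(v - 3)^2*(v + 1)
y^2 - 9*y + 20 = (y - 5)*(y - 4)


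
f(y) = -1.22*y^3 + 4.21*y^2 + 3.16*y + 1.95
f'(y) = -3.66*y^2 + 8.42*y + 3.16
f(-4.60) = 195.25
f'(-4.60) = -113.02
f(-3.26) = 78.66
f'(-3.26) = -63.19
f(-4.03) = 137.44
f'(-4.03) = -90.21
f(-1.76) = 16.08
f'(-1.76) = -23.00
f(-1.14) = 5.63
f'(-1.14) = -11.20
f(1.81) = 14.23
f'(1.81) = 6.41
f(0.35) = 3.52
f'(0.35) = 5.66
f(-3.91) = 126.88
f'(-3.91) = -85.72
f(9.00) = -517.98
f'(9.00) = -217.52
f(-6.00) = 398.07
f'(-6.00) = -179.12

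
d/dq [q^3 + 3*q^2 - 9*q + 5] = 3*q^2 + 6*q - 9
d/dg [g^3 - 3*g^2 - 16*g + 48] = 3*g^2 - 6*g - 16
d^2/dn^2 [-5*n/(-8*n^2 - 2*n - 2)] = 5*(n*(8*n + 1)^2 - (12*n + 1)*(4*n^2 + n + 1))/(4*n^2 + n + 1)^3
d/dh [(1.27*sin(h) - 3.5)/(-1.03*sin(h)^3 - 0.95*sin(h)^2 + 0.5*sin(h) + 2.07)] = (2.6162*sin(h)^3 - 9.6085*sin(h)^2 - 6.65*sin(h) + 4.3789)*cos(h)/(1.0609*sin(h)^6 + 1.957*sin(h)^5 - 0.1275*sin(h)^4 - 5.2142*sin(h)^3 - 3.683*sin(h)^2 + 2.07*sin(h) + 4.2849)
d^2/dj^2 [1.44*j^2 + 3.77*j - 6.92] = 2.88000000000000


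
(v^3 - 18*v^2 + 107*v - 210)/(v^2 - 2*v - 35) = (v^2 - 11*v + 30)/(v + 5)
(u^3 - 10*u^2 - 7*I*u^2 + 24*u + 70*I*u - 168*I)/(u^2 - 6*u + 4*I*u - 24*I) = (u^2 - u*(4 + 7*I) + 28*I)/(u + 4*I)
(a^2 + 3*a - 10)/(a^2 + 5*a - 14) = (a + 5)/(a + 7)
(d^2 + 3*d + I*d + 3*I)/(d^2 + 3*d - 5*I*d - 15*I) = (d + I)/(d - 5*I)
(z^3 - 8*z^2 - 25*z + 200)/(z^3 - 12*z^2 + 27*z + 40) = (z + 5)/(z + 1)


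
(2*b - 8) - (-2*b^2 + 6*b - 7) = 2*b^2 - 4*b - 1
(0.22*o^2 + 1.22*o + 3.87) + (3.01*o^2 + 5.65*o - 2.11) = 3.23*o^2 + 6.87*o + 1.76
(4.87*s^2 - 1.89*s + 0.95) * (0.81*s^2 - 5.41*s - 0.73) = 3.9447*s^4 - 27.8776*s^3 + 7.4393*s^2 - 3.7598*s - 0.6935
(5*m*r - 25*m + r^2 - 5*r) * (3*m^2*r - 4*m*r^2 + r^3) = 15*m^3*r^2 - 75*m^3*r - 17*m^2*r^3 + 85*m^2*r^2 + m*r^4 - 5*m*r^3 + r^5 - 5*r^4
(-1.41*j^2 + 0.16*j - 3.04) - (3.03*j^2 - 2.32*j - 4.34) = -4.44*j^2 + 2.48*j + 1.3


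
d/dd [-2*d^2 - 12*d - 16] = -4*d - 12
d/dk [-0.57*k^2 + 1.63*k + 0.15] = 1.63 - 1.14*k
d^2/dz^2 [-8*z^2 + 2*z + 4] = -16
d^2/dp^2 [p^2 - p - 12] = 2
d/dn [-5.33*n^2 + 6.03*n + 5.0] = 6.03 - 10.66*n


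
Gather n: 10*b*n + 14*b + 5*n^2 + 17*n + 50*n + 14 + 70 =14*b + 5*n^2 + n*(10*b + 67) + 84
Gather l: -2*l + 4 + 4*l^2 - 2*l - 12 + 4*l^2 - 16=8*l^2 - 4*l - 24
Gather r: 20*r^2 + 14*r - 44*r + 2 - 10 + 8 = 20*r^2 - 30*r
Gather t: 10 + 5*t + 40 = 5*t + 50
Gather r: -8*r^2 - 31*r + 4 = -8*r^2 - 31*r + 4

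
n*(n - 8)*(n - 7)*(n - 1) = n^4 - 16*n^3 + 71*n^2 - 56*n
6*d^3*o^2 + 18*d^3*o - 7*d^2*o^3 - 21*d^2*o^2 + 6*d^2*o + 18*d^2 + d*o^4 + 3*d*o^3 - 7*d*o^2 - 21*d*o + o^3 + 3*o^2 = (-6*d + o)*(-d + o)*(o + 3)*(d*o + 1)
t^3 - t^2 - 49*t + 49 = (t - 7)*(t - 1)*(t + 7)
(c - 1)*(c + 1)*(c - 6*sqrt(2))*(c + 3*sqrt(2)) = c^4 - 3*sqrt(2)*c^3 - 37*c^2 + 3*sqrt(2)*c + 36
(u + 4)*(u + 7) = u^2 + 11*u + 28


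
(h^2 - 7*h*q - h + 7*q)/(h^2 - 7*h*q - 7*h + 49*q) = (h - 1)/(h - 7)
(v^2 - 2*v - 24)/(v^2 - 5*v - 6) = (v + 4)/(v + 1)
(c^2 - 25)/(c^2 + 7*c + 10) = (c - 5)/(c + 2)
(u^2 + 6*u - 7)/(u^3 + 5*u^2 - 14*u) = (u - 1)/(u*(u - 2))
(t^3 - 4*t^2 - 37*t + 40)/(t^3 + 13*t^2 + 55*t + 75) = (t^2 - 9*t + 8)/(t^2 + 8*t + 15)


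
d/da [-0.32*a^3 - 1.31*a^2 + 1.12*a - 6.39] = -0.96*a^2 - 2.62*a + 1.12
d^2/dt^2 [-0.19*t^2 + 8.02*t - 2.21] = -0.380000000000000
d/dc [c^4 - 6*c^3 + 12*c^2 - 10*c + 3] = 4*c^3 - 18*c^2 + 24*c - 10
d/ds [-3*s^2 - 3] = -6*s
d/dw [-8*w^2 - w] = -16*w - 1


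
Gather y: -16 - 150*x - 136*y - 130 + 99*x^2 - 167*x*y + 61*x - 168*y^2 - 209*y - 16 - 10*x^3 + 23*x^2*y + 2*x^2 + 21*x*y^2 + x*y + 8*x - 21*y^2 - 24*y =-10*x^3 + 101*x^2 - 81*x + y^2*(21*x - 189) + y*(23*x^2 - 166*x - 369) - 162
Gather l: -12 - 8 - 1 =-21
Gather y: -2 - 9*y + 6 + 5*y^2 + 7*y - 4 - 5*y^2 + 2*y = 0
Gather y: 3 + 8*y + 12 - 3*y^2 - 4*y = -3*y^2 + 4*y + 15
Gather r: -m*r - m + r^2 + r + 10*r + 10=-m + r^2 + r*(11 - m) + 10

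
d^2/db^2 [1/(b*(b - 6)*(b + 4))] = 4*(3*b^4 - 8*b^3 - 30*b^2 + 72*b + 288)/(b^3*(b^6 - 6*b^5 - 60*b^4 + 280*b^3 + 1440*b^2 - 3456*b - 13824))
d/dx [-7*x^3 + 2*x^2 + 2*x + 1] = -21*x^2 + 4*x + 2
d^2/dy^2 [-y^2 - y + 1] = -2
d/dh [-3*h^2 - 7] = -6*h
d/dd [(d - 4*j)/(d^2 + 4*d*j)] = (d*(d + 4*j) - 2*(d - 4*j)*(d + 2*j))/(d^2*(d + 4*j)^2)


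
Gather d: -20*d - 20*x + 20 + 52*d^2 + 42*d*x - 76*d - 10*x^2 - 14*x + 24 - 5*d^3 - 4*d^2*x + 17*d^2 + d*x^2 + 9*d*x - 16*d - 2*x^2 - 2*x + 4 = -5*d^3 + d^2*(69 - 4*x) + d*(x^2 + 51*x - 112) - 12*x^2 - 36*x + 48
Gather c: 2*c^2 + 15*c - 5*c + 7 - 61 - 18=2*c^2 + 10*c - 72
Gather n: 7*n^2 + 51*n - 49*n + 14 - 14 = 7*n^2 + 2*n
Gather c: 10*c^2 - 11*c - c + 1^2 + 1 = 10*c^2 - 12*c + 2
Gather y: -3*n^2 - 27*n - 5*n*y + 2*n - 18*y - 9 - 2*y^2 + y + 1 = -3*n^2 - 25*n - 2*y^2 + y*(-5*n - 17) - 8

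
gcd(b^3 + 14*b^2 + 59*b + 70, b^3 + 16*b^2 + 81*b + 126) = b + 7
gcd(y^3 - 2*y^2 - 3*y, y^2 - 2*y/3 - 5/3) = y + 1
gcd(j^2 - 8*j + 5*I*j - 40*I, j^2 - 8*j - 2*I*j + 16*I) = j - 8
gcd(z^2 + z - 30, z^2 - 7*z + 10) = z - 5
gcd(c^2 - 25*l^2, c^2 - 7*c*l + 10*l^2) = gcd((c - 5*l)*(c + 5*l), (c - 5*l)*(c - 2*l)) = c - 5*l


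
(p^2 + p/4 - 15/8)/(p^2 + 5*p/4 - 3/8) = (4*p - 5)/(4*p - 1)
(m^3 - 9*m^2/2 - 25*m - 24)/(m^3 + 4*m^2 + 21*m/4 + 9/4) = 2*(m^2 - 6*m - 16)/(2*m^2 + 5*m + 3)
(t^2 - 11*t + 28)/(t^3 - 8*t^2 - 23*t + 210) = (t - 4)/(t^2 - t - 30)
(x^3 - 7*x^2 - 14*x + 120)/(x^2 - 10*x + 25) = (x^2 - 2*x - 24)/(x - 5)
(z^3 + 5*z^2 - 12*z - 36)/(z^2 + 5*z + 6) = (z^2 + 3*z - 18)/(z + 3)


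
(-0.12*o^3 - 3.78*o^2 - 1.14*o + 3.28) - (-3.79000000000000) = -0.12*o^3 - 3.78*o^2 - 1.14*o + 7.07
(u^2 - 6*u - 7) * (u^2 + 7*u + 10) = u^4 + u^3 - 39*u^2 - 109*u - 70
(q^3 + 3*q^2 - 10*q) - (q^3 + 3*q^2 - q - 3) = 3 - 9*q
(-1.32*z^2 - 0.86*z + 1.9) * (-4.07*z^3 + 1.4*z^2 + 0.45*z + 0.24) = 5.3724*z^5 + 1.6522*z^4 - 9.531*z^3 + 1.9562*z^2 + 0.6486*z + 0.456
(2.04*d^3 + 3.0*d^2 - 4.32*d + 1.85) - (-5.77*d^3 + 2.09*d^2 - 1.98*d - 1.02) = 7.81*d^3 + 0.91*d^2 - 2.34*d + 2.87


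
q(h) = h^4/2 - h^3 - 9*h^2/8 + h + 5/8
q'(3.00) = 21.25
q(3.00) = 7.00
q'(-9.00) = -1679.75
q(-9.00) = 3910.00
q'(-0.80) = -0.14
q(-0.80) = -0.18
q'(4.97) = 161.24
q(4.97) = 160.11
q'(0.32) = 0.04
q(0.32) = 0.80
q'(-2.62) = -49.67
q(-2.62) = 31.83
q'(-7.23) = -895.42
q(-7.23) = 1678.75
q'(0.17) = 0.54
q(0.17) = 0.76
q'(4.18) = 85.25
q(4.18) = 64.76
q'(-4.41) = -218.95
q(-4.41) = 249.22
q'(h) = 2*h^3 - 3*h^2 - 9*h/4 + 1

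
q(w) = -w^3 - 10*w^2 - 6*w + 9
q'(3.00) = -93.00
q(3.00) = -126.00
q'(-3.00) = 27.00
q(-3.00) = -36.00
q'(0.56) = -18.14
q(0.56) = 2.33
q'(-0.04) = -5.20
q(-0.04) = 9.22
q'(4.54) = -158.63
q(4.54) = -317.93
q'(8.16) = -368.96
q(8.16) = -1249.15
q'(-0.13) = -3.45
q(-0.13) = 9.61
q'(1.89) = -54.52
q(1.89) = -44.81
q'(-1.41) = 16.24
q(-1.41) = 0.38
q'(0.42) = -14.93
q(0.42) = 4.64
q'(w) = -3*w^2 - 20*w - 6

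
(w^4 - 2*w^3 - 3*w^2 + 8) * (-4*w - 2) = -4*w^5 + 6*w^4 + 16*w^3 + 6*w^2 - 32*w - 16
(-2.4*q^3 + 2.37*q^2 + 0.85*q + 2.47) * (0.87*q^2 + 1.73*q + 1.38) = -2.088*q^5 - 2.0901*q^4 + 1.5276*q^3 + 6.89*q^2 + 5.4461*q + 3.4086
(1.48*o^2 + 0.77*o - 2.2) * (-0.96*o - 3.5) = -1.4208*o^3 - 5.9192*o^2 - 0.583*o + 7.7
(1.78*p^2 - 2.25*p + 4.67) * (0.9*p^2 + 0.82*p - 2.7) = 1.602*p^4 - 0.5654*p^3 - 2.448*p^2 + 9.9044*p - 12.609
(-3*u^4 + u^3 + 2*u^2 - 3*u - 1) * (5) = -15*u^4 + 5*u^3 + 10*u^2 - 15*u - 5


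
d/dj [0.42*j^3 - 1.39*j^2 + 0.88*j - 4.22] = 1.26*j^2 - 2.78*j + 0.88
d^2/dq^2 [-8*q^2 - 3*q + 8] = -16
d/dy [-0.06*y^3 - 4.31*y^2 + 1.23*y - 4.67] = -0.18*y^2 - 8.62*y + 1.23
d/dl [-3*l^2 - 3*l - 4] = -6*l - 3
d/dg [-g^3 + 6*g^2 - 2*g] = -3*g^2 + 12*g - 2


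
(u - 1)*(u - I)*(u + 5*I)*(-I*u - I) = -I*u^4 + 4*u^3 - 4*I*u^2 - 4*u + 5*I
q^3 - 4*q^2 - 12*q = q*(q - 6)*(q + 2)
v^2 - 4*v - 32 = (v - 8)*(v + 4)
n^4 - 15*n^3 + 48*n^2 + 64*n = n*(n - 8)^2*(n + 1)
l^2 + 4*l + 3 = (l + 1)*(l + 3)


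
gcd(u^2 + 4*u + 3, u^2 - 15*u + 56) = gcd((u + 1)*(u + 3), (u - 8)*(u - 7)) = 1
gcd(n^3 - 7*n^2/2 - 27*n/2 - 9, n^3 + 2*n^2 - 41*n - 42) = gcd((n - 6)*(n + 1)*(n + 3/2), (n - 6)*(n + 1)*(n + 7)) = n^2 - 5*n - 6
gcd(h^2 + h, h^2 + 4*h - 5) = 1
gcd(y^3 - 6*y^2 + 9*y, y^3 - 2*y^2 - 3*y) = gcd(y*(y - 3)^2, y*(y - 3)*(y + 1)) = y^2 - 3*y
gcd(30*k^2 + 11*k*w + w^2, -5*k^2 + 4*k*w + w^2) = 5*k + w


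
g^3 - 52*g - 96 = (g - 8)*(g + 2)*(g + 6)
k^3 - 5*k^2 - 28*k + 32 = (k - 8)*(k - 1)*(k + 4)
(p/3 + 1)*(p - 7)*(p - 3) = p^3/3 - 7*p^2/3 - 3*p + 21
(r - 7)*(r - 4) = r^2 - 11*r + 28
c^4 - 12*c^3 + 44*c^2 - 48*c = c*(c - 6)*(c - 4)*(c - 2)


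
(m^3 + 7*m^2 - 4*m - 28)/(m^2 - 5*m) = (m^3 + 7*m^2 - 4*m - 28)/(m*(m - 5))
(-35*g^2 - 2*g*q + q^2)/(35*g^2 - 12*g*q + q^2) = (5*g + q)/(-5*g + q)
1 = 1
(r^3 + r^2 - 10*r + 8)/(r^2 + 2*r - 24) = (r^3 + r^2 - 10*r + 8)/(r^2 + 2*r - 24)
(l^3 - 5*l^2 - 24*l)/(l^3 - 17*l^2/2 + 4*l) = 2*(l + 3)/(2*l - 1)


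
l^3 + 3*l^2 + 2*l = l*(l + 1)*(l + 2)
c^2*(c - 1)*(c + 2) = c^4 + c^3 - 2*c^2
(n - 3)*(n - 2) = n^2 - 5*n + 6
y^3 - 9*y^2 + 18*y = y*(y - 6)*(y - 3)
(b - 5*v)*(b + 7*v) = b^2 + 2*b*v - 35*v^2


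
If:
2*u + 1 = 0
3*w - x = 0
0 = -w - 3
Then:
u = -1/2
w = -3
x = -9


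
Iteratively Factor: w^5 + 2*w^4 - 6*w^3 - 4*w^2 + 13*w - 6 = (w - 1)*(w^4 + 3*w^3 - 3*w^2 - 7*w + 6) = (w - 1)^2*(w^3 + 4*w^2 + w - 6) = (w - 1)^3*(w^2 + 5*w + 6) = (w - 1)^3*(w + 3)*(w + 2)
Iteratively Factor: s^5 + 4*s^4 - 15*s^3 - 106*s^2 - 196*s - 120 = (s - 5)*(s^4 + 9*s^3 + 30*s^2 + 44*s + 24) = (s - 5)*(s + 2)*(s^3 + 7*s^2 + 16*s + 12) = (s - 5)*(s + 2)^2*(s^2 + 5*s + 6) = (s - 5)*(s + 2)^2*(s + 3)*(s + 2)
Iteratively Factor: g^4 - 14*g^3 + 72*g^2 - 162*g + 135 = (g - 3)*(g^3 - 11*g^2 + 39*g - 45) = (g - 5)*(g - 3)*(g^2 - 6*g + 9) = (g - 5)*(g - 3)^2*(g - 3)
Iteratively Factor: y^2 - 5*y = (y)*(y - 5)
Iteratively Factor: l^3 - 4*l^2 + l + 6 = (l - 2)*(l^2 - 2*l - 3) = (l - 3)*(l - 2)*(l + 1)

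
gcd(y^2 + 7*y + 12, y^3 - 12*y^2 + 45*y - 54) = 1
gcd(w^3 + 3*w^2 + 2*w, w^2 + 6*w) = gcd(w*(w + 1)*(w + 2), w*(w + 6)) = w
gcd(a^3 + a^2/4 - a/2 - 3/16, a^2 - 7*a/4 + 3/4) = a - 3/4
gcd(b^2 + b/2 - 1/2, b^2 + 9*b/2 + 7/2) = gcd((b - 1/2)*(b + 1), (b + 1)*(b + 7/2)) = b + 1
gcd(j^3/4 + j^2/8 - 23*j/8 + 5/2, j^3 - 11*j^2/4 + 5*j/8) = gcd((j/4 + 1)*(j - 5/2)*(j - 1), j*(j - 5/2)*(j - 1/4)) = j - 5/2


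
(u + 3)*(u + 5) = u^2 + 8*u + 15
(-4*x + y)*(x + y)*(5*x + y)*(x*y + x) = -20*x^4*y - 20*x^4 - 19*x^3*y^2 - 19*x^3*y + 2*x^2*y^3 + 2*x^2*y^2 + x*y^4 + x*y^3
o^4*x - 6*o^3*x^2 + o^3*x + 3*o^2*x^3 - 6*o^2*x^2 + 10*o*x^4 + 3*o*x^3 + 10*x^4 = (o - 5*x)*(o - 2*x)*(o + x)*(o*x + x)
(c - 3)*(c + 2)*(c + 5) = c^3 + 4*c^2 - 11*c - 30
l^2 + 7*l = l*(l + 7)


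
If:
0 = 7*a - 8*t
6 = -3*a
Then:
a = -2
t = -7/4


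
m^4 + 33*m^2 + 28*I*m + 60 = (m - 6*I)*(m - I)*(m + 2*I)*(m + 5*I)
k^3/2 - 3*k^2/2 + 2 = (k/2 + 1/2)*(k - 2)^2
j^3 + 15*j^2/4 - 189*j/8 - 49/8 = (j - 7/2)*(j + 1/4)*(j + 7)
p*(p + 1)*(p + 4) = p^3 + 5*p^2 + 4*p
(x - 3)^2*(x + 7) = x^3 + x^2 - 33*x + 63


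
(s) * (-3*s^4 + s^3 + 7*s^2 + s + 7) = -3*s^5 + s^4 + 7*s^3 + s^2 + 7*s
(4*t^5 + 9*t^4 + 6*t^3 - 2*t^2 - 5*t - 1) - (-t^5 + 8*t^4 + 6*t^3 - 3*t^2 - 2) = 5*t^5 + t^4 + t^2 - 5*t + 1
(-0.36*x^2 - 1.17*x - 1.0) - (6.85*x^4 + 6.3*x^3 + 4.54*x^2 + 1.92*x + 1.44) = -6.85*x^4 - 6.3*x^3 - 4.9*x^2 - 3.09*x - 2.44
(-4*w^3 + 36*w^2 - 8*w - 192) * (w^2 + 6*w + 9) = -4*w^5 + 12*w^4 + 172*w^3 + 84*w^2 - 1224*w - 1728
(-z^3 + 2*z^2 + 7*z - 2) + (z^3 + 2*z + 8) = 2*z^2 + 9*z + 6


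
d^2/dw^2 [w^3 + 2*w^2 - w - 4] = 6*w + 4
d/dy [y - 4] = 1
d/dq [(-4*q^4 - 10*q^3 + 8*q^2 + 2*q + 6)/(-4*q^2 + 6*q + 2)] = (8*q^5 - 8*q^4 - 38*q^3 - q^2 + 20*q - 8)/(4*q^4 - 12*q^3 + 5*q^2 + 6*q + 1)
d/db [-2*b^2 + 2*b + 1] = 2 - 4*b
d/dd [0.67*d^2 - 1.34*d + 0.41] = 1.34*d - 1.34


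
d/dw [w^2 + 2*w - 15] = 2*w + 2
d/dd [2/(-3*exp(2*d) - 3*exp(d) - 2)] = (12*exp(d) + 6)*exp(d)/(3*exp(2*d) + 3*exp(d) + 2)^2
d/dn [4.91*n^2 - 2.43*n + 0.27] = 9.82*n - 2.43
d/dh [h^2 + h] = 2*h + 1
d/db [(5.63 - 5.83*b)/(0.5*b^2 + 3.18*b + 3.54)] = (2.915*b^2 - 5.63*b - 38.5416)/(0.25*b^4 + 3.18*b^3 + 13.6524*b^2 + 22.5144*b + 12.5316)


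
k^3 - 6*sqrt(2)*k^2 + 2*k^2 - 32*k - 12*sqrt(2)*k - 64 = (k + 2)*(k - 8*sqrt(2))*(k + 2*sqrt(2))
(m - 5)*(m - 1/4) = m^2 - 21*m/4 + 5/4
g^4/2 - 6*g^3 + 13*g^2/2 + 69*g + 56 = (g/2 + 1)*(g - 8)*(g - 7)*(g + 1)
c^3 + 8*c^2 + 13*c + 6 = (c + 1)^2*(c + 6)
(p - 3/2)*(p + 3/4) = p^2 - 3*p/4 - 9/8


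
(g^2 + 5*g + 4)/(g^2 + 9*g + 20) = (g + 1)/(g + 5)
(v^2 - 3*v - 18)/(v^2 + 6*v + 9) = (v - 6)/(v + 3)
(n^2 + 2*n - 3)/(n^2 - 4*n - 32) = (-n^2 - 2*n + 3)/(-n^2 + 4*n + 32)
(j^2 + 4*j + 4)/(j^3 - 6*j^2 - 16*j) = (j + 2)/(j*(j - 8))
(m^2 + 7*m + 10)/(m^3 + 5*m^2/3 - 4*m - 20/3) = 3*(m + 5)/(3*m^2 - m - 10)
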